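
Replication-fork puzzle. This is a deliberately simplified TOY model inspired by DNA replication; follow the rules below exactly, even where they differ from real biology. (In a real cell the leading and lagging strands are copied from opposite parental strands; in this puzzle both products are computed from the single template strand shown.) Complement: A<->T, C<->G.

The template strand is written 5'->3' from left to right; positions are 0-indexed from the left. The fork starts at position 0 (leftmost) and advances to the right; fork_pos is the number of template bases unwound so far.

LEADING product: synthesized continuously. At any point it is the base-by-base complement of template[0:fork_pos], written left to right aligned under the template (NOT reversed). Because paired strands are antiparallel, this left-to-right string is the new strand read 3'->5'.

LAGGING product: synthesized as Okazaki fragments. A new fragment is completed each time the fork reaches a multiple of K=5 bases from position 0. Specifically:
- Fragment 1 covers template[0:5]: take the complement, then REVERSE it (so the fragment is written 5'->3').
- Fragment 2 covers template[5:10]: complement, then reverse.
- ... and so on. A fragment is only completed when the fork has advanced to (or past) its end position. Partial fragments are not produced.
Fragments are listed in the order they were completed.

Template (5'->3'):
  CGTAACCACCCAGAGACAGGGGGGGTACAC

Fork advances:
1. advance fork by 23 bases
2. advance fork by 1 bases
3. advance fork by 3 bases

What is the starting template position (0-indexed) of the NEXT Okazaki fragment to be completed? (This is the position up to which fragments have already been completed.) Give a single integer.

Answer: 25

Derivation:
Step 1: advance 23 -> fork_pos = 0 + 23 = 23. Reached multiple(s) of 5: 5, 10, 15, 20 -> fragments 1-4 completed (4 total).
Step 2: advance 1 -> fork_pos = 23 + 1 = 24. Next multiple of 5 is 25 (not reached); still 4 fragment(s).
Step 3: advance 3 -> fork_pos = 24 + 3 = 27. Reached multiple(s) of 5: 25 -> fragment 5 completed (5 total).
5 fragment(s) completed, covering template[0:25] (5 x 5 = 25). The next fragment, fragment 6, covers template[25:30], so it starts at position 25.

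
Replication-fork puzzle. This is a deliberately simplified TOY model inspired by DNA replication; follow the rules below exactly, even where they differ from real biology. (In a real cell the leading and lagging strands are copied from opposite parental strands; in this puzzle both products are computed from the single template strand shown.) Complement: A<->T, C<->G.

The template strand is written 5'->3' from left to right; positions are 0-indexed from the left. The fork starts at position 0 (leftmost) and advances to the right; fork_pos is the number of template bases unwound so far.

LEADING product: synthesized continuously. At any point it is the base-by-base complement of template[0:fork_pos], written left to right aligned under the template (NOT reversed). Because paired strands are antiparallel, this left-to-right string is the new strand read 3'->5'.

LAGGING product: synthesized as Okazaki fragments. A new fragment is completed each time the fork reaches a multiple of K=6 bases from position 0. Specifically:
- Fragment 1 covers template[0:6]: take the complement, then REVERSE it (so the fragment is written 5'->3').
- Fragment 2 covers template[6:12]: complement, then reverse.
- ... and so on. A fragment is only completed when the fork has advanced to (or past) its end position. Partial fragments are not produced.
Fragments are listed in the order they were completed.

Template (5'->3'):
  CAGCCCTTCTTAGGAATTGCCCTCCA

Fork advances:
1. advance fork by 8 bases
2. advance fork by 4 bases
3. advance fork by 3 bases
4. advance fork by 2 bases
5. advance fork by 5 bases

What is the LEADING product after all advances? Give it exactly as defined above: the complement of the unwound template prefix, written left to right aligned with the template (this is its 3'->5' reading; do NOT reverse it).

Step 1: advance 8 -> fork_pos = 0 + 8 = 8.
Step 2: advance 4 -> fork_pos = 8 + 4 = 12.
Step 3: advance 3 -> fork_pos = 12 + 3 = 15.
Step 4: advance 2 -> fork_pos = 15 + 2 = 17.
Step 5: advance 5 -> fork_pos = 17 + 5 = 22.
Unwound prefix: template[0:22] = CAGCCCTTCTTAGGAATTGCCC
Complement it base by base (A<->T, C<->G), keeping left-to-right order:
  [0:5] CAGCC -> GTCGG
  [5:10] CTTCT -> GAAGA
  [10:15] TAGGA -> ATCCT
  [15:20] ATTGC -> TAACG
  [20:22] CC -> GG
Concatenate: GTCGGGAAGAATCCTTAACGGG (length 22; written aligned with the template, i.e. 3'->5').

Answer: GTCGGGAAGAATCCTTAACGGG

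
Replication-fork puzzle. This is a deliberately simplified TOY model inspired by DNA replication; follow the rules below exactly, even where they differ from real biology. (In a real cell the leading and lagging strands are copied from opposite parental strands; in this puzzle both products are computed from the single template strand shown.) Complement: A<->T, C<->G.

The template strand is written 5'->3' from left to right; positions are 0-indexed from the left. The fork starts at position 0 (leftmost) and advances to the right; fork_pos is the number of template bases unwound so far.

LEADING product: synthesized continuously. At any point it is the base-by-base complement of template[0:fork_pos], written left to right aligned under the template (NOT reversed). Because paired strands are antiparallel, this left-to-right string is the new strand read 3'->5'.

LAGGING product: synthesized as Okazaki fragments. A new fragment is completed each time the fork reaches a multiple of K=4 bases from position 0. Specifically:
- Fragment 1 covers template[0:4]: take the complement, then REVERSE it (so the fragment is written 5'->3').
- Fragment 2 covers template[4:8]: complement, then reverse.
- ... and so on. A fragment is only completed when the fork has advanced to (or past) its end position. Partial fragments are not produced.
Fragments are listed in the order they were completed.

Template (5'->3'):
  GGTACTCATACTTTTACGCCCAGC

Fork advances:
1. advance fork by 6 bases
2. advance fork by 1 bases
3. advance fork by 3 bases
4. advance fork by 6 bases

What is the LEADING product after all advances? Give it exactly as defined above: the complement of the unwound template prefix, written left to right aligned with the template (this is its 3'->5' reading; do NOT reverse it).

Answer: CCATGAGTATGAAAAT

Derivation:
Step 1: advance 6 -> fork_pos = 0 + 6 = 6.
Step 2: advance 1 -> fork_pos = 6 + 1 = 7.
Step 3: advance 3 -> fork_pos = 7 + 3 = 10.
Step 4: advance 6 -> fork_pos = 10 + 6 = 16.
Unwound prefix: template[0:16] = GGTACTCATACTTTTA
Complement it base by base (A<->T, C<->G), keeping left-to-right order:
  [0:5] GGTAC -> CCATG
  [5:10] TCATA -> AGTAT
  [10:15] CTTTT -> GAAAA
  [15:16] A -> T
Concatenate: CCATGAGTATGAAAAT (length 16; written aligned with the template, i.e. 3'->5').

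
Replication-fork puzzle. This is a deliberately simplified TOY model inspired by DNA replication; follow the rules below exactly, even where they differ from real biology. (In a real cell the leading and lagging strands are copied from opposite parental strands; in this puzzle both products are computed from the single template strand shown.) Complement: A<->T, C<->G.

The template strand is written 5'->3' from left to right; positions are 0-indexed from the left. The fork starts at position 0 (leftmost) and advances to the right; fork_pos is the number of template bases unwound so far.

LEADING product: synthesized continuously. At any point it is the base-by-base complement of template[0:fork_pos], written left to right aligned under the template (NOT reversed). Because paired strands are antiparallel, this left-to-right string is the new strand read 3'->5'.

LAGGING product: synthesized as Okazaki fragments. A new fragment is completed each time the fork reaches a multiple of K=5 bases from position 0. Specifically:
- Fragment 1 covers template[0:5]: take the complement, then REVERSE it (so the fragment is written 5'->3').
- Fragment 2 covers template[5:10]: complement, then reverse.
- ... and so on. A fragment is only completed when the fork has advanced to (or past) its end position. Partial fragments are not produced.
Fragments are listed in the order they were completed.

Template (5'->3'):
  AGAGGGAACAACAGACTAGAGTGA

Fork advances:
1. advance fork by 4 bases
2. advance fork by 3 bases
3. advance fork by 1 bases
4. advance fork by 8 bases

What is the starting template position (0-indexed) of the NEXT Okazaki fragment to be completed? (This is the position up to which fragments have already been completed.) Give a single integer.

Step 1: advance 4 -> fork_pos = 0 + 4 = 4. Next multiple of 5 is 5 (not reached); still 0 fragment(s).
Step 2: advance 3 -> fork_pos = 4 + 3 = 7. Reached multiple(s) of 5: 5 -> fragment 1 completed (1 total).
Step 3: advance 1 -> fork_pos = 7 + 1 = 8. Next multiple of 5 is 10 (not reached); still 1 fragment(s).
Step 4: advance 8 -> fork_pos = 8 + 8 = 16. Reached multiple(s) of 5: 10, 15 -> fragments 2-3 completed (3 total).
3 fragment(s) completed, covering template[0:15] (3 x 5 = 15). The next fragment, fragment 4, covers template[15:20], so it starts at position 15.

Answer: 15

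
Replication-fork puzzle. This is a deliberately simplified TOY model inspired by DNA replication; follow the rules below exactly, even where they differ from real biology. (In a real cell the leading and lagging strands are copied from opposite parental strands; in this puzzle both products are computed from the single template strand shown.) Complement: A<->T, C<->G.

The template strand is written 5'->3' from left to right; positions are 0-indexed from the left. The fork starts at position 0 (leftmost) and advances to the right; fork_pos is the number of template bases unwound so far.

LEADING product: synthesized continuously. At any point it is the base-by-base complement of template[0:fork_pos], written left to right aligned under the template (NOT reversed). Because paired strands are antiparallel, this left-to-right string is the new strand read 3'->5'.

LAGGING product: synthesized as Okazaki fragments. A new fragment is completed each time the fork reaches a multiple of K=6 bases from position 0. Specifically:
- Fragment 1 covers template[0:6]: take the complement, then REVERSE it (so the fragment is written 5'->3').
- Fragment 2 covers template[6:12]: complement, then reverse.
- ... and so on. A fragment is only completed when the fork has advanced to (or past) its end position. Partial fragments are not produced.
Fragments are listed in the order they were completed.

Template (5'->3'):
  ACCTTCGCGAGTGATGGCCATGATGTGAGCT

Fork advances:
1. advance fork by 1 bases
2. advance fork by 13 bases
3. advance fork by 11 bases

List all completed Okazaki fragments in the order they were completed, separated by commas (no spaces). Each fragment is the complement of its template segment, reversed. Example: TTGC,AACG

Step 1: advance 1 -> fork_pos = 0 + 1 = 1. Next multiple of 6 is 6 (not reached); still 0 fragment(s).
Step 2: advance 13 -> fork_pos = 1 + 13 = 14. Reached multiple(s) of 6: 6, 12 -> fragments 1-2 completed (2 total).
Step 3: advance 11 -> fork_pos = 14 + 11 = 25. Reached multiple(s) of 6: 18, 24 -> fragments 3-4 completed (4 total).
Final fork_pos = 25, so 4 fragment(s) are complete. Build each: template segment -> complement -> reverse.
Fragment 1: template[0:6] = ACCTTC -> complement TGGAAG -> reversed GAAGGT
Fragment 2: template[6:12] = GCGAGT -> complement CGCTCA -> reversed ACTCGC
Fragment 3: template[12:18] = GATGGC -> complement CTACCG -> reversed GCCATC
Fragment 4: template[18:24] = CATGAT -> complement GTACTA -> reversed ATCATG

Answer: GAAGGT,ACTCGC,GCCATC,ATCATG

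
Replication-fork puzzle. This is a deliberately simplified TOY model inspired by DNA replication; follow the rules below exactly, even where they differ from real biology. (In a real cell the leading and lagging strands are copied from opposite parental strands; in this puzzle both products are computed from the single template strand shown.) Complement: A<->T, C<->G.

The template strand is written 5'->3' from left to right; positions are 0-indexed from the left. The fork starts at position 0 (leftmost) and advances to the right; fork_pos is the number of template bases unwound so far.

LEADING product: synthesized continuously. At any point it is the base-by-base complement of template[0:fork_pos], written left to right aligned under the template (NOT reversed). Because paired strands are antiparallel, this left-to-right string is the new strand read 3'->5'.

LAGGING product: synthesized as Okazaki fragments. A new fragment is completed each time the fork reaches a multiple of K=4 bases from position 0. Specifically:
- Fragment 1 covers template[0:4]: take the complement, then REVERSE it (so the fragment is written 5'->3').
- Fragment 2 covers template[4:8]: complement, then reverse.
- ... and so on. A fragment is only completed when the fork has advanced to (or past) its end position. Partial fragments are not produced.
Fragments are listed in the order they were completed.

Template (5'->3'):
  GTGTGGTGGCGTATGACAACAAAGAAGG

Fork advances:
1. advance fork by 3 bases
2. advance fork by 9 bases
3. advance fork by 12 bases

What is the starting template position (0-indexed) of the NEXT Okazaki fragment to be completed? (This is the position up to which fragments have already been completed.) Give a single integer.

Answer: 24

Derivation:
Step 1: advance 3 -> fork_pos = 0 + 3 = 3. Next multiple of 4 is 4 (not reached); still 0 fragment(s).
Step 2: advance 9 -> fork_pos = 3 + 9 = 12. Reached multiple(s) of 4: 4, 8, 12 -> fragments 1-3 completed (3 total).
Step 3: advance 12 -> fork_pos = 12 + 12 = 24. Reached multiple(s) of 4: 16, 20, 24 -> fragments 4-6 completed (6 total).
6 fragment(s) completed, covering template[0:24] (6 x 4 = 24). The next fragment, fragment 7, covers template[24:28], so it starts at position 24.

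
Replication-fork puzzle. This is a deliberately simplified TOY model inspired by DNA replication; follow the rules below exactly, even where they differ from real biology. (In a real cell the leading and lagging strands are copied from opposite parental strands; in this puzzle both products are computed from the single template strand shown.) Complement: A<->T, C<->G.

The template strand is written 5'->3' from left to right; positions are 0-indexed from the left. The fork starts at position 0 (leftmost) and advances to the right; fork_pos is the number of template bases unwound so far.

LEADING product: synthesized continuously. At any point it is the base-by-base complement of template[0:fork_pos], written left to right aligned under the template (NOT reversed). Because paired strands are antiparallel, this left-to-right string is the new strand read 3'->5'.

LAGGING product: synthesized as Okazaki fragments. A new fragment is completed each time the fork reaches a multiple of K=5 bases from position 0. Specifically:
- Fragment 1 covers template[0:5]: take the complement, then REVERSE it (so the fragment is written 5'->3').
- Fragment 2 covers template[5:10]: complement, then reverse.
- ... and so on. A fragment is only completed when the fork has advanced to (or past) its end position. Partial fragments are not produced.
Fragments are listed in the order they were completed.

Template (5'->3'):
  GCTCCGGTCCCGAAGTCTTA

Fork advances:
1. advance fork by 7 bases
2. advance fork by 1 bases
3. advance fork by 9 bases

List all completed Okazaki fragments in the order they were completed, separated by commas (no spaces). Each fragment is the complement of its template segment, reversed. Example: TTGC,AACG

Answer: GGAGC,GGACC,CTTCG

Derivation:
Step 1: advance 7 -> fork_pos = 0 + 7 = 7. Reached multiple(s) of 5: 5 -> fragment 1 completed (1 total).
Step 2: advance 1 -> fork_pos = 7 + 1 = 8. Next multiple of 5 is 10 (not reached); still 1 fragment(s).
Step 3: advance 9 -> fork_pos = 8 + 9 = 17. Reached multiple(s) of 5: 10, 15 -> fragments 2-3 completed (3 total).
Final fork_pos = 17, so 3 fragment(s) are complete. Build each: template segment -> complement -> reverse.
Fragment 1: template[0:5] = GCTCC -> complement CGAGG -> reversed GGAGC
Fragment 2: template[5:10] = GGTCC -> complement CCAGG -> reversed GGACC
Fragment 3: template[10:15] = CGAAG -> complement GCTTC -> reversed CTTCG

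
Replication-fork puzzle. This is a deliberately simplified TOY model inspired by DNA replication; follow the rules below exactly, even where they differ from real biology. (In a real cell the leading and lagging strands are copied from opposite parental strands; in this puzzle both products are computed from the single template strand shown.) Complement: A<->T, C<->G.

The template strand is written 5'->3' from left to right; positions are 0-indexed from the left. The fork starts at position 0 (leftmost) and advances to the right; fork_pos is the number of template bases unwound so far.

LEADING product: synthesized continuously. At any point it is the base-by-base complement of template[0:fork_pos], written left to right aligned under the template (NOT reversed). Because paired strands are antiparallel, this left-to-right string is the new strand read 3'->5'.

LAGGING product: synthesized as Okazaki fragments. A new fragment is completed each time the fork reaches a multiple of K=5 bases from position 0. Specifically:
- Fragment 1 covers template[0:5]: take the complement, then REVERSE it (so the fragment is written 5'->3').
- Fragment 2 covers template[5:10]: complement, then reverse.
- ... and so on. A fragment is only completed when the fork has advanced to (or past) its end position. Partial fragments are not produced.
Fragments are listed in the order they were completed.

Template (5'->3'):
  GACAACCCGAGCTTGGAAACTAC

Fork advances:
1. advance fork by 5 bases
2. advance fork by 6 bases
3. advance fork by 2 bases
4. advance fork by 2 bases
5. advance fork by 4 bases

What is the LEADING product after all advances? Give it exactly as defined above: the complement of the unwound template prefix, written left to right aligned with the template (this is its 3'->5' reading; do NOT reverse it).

Answer: CTGTTGGGCTCGAACCTTT

Derivation:
Step 1: advance 5 -> fork_pos = 0 + 5 = 5.
Step 2: advance 6 -> fork_pos = 5 + 6 = 11.
Step 3: advance 2 -> fork_pos = 11 + 2 = 13.
Step 4: advance 2 -> fork_pos = 13 + 2 = 15.
Step 5: advance 4 -> fork_pos = 15 + 4 = 19.
Unwound prefix: template[0:19] = GACAACCCGAGCTTGGAAA
Complement it base by base (A<->T, C<->G), keeping left-to-right order:
  [0:5] GACAA -> CTGTT
  [5:10] CCCGA -> GGGCT
  [10:15] GCTTG -> CGAAC
  [15:19] GAAA -> CTTT
Concatenate: CTGTTGGGCTCGAACCTTT (length 19; written aligned with the template, i.e. 3'->5').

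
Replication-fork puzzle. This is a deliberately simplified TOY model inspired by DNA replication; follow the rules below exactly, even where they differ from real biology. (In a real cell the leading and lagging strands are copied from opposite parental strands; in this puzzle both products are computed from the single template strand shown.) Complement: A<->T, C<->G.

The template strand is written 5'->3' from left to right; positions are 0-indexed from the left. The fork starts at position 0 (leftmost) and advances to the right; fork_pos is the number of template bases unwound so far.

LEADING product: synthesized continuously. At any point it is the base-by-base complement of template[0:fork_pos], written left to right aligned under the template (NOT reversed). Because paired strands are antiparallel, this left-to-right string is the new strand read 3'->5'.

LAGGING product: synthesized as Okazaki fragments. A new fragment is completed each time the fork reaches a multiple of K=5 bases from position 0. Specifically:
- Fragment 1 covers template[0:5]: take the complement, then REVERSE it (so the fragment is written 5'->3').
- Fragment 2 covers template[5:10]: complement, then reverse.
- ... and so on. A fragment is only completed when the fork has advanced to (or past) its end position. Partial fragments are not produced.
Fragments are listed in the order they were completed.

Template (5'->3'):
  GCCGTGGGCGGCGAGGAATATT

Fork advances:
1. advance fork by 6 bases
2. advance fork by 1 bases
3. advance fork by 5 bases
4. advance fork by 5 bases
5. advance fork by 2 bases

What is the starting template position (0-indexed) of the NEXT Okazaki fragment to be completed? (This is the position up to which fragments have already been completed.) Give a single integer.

Step 1: advance 6 -> fork_pos = 0 + 6 = 6. Reached multiple(s) of 5: 5 -> fragment 1 completed (1 total).
Step 2: advance 1 -> fork_pos = 6 + 1 = 7. Next multiple of 5 is 10 (not reached); still 1 fragment(s).
Step 3: advance 5 -> fork_pos = 7 + 5 = 12. Reached multiple(s) of 5: 10 -> fragment 2 completed (2 total).
Step 4: advance 5 -> fork_pos = 12 + 5 = 17. Reached multiple(s) of 5: 15 -> fragment 3 completed (3 total).
Step 5: advance 2 -> fork_pos = 17 + 2 = 19. Next multiple of 5 is 20 (not reached); still 3 fragment(s).
3 fragment(s) completed, covering template[0:15] (3 x 5 = 15). The next fragment, fragment 4, covers template[15:20], so it starts at position 15.

Answer: 15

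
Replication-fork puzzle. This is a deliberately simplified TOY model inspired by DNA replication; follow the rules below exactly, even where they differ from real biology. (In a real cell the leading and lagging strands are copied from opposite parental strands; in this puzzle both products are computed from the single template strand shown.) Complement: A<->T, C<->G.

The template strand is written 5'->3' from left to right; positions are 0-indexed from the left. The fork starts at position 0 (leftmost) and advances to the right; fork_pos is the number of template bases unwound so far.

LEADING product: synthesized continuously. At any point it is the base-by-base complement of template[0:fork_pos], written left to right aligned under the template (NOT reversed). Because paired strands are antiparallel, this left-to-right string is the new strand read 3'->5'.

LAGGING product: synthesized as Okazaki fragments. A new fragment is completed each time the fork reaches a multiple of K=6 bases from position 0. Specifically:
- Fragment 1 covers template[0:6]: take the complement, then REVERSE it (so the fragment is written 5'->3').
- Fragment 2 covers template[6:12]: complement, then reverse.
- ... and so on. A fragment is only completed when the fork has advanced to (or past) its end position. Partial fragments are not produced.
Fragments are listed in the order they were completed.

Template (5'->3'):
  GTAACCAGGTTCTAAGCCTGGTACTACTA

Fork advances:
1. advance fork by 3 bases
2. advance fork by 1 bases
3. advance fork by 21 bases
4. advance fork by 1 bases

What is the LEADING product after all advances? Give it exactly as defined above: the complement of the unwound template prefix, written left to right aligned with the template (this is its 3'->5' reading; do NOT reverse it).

Answer: CATTGGTCCAAGATTCGGACCATGAT

Derivation:
Step 1: advance 3 -> fork_pos = 0 + 3 = 3.
Step 2: advance 1 -> fork_pos = 3 + 1 = 4.
Step 3: advance 21 -> fork_pos = 4 + 21 = 25.
Step 4: advance 1 -> fork_pos = 25 + 1 = 26.
Unwound prefix: template[0:26] = GTAACCAGGTTCTAAGCCTGGTACTA
Complement it base by base (A<->T, C<->G), keeping left-to-right order:
  [0:5] GTAAC -> CATTG
  [5:10] CAGGT -> GTCCA
  [10:15] TCTAA -> AGATT
  [15:20] GCCTG -> CGGAC
  [20:25] GTACT -> CATGA
  [25:26] A -> T
Concatenate: CATTGGTCCAAGATTCGGACCATGAT (length 26; written aligned with the template, i.e. 3'->5').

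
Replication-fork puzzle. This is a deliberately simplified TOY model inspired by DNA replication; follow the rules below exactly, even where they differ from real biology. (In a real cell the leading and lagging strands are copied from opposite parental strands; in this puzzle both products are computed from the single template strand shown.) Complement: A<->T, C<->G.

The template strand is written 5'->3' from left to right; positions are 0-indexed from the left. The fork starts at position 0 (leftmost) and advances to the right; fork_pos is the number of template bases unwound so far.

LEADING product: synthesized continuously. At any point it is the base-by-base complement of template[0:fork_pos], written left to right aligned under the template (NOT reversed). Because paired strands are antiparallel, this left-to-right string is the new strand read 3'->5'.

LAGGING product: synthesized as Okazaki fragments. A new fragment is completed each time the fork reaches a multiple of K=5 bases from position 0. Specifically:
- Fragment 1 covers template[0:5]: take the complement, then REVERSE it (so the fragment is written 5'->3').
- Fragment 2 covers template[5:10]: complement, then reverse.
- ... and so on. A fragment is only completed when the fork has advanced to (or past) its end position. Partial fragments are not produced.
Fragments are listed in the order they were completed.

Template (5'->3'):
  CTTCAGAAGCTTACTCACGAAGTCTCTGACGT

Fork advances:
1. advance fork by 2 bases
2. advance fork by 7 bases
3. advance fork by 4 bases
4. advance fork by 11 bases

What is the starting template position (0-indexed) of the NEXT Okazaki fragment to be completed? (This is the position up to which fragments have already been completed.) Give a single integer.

Answer: 20

Derivation:
Step 1: advance 2 -> fork_pos = 0 + 2 = 2. Next multiple of 5 is 5 (not reached); still 0 fragment(s).
Step 2: advance 7 -> fork_pos = 2 + 7 = 9. Reached multiple(s) of 5: 5 -> fragment 1 completed (1 total).
Step 3: advance 4 -> fork_pos = 9 + 4 = 13. Reached multiple(s) of 5: 10 -> fragment 2 completed (2 total).
Step 4: advance 11 -> fork_pos = 13 + 11 = 24. Reached multiple(s) of 5: 15, 20 -> fragments 3-4 completed (4 total).
4 fragment(s) completed, covering template[0:20] (4 x 5 = 20). The next fragment, fragment 5, covers template[20:25], so it starts at position 20.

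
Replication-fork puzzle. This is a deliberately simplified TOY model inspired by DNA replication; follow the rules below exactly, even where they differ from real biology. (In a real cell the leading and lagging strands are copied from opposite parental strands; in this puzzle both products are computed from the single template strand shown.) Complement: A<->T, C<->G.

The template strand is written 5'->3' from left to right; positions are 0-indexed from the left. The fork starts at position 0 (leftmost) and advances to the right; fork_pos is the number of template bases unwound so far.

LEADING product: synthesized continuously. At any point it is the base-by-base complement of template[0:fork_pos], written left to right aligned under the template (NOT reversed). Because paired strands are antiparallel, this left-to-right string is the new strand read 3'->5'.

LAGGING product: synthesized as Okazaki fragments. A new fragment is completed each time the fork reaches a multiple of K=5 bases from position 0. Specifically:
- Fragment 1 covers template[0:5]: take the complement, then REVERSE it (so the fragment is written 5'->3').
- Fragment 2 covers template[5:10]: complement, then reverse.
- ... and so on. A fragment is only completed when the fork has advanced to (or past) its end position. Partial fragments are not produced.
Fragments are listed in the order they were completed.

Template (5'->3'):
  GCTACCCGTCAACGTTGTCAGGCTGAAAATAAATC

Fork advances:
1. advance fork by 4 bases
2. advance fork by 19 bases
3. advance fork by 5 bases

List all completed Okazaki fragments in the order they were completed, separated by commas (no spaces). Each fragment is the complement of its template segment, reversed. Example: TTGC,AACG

Step 1: advance 4 -> fork_pos = 0 + 4 = 4. Next multiple of 5 is 5 (not reached); still 0 fragment(s).
Step 2: advance 19 -> fork_pos = 4 + 19 = 23. Reached multiple(s) of 5: 5, 10, 15, 20 -> fragments 1-4 completed (4 total).
Step 3: advance 5 -> fork_pos = 23 + 5 = 28. Reached multiple(s) of 5: 25 -> fragment 5 completed (5 total).
Final fork_pos = 28, so 5 fragment(s) are complete. Build each: template segment -> complement -> reverse.
Fragment 1: template[0:5] = GCTAC -> complement CGATG -> reversed GTAGC
Fragment 2: template[5:10] = CCGTC -> complement GGCAG -> reversed GACGG
Fragment 3: template[10:15] = AACGT -> complement TTGCA -> reversed ACGTT
Fragment 4: template[15:20] = TGTCA -> complement ACAGT -> reversed TGACA
Fragment 5: template[20:25] = GGCTG -> complement CCGAC -> reversed CAGCC

Answer: GTAGC,GACGG,ACGTT,TGACA,CAGCC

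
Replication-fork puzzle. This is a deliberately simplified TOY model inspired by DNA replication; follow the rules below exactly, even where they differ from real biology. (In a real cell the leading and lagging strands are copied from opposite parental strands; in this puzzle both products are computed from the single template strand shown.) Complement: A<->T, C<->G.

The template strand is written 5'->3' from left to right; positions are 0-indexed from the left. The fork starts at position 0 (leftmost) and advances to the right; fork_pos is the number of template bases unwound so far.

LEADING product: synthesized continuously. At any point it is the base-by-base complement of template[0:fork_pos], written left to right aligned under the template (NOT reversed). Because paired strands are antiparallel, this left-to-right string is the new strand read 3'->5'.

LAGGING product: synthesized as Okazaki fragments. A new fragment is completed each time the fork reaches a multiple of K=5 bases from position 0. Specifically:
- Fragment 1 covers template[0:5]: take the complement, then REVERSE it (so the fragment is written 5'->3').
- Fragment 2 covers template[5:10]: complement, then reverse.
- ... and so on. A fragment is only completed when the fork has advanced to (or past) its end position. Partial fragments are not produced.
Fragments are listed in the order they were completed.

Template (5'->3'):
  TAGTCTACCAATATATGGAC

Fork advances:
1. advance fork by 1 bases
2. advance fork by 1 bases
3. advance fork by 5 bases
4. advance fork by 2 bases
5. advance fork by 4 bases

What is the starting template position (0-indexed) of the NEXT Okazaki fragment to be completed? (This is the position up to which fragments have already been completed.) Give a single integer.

Step 1: advance 1 -> fork_pos = 0 + 1 = 1. Next multiple of 5 is 5 (not reached); still 0 fragment(s).
Step 2: advance 1 -> fork_pos = 1 + 1 = 2. Next multiple of 5 is 5 (not reached); still 0 fragment(s).
Step 3: advance 5 -> fork_pos = 2 + 5 = 7. Reached multiple(s) of 5: 5 -> fragment 1 completed (1 total).
Step 4: advance 2 -> fork_pos = 7 + 2 = 9. Next multiple of 5 is 10 (not reached); still 1 fragment(s).
Step 5: advance 4 -> fork_pos = 9 + 4 = 13. Reached multiple(s) of 5: 10 -> fragment 2 completed (2 total).
2 fragment(s) completed, covering template[0:10] (2 x 5 = 10). The next fragment, fragment 3, covers template[10:15], so it starts at position 10.

Answer: 10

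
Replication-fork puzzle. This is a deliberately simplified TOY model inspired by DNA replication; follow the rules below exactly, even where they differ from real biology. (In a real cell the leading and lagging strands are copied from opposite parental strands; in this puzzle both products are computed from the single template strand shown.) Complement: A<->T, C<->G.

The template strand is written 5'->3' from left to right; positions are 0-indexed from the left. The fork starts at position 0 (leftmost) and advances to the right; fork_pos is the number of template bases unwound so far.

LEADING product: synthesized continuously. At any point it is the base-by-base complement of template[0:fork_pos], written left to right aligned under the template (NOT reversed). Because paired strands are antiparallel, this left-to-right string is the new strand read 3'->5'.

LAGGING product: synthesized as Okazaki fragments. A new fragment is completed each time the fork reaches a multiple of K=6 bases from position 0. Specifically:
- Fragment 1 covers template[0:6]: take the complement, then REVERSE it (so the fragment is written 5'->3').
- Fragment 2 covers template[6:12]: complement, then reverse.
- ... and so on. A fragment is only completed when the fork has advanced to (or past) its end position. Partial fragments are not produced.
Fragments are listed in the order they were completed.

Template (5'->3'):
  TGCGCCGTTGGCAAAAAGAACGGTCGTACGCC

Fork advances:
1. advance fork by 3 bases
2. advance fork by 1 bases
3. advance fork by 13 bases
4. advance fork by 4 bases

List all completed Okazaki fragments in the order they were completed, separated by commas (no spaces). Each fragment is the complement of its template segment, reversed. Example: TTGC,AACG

Answer: GGCGCA,GCCAAC,CTTTTT

Derivation:
Step 1: advance 3 -> fork_pos = 0 + 3 = 3. Next multiple of 6 is 6 (not reached); still 0 fragment(s).
Step 2: advance 1 -> fork_pos = 3 + 1 = 4. Next multiple of 6 is 6 (not reached); still 0 fragment(s).
Step 3: advance 13 -> fork_pos = 4 + 13 = 17. Reached multiple(s) of 6: 6, 12 -> fragments 1-2 completed (2 total).
Step 4: advance 4 -> fork_pos = 17 + 4 = 21. Reached multiple(s) of 6: 18 -> fragment 3 completed (3 total).
Final fork_pos = 21, so 3 fragment(s) are complete. Build each: template segment -> complement -> reverse.
Fragment 1: template[0:6] = TGCGCC -> complement ACGCGG -> reversed GGCGCA
Fragment 2: template[6:12] = GTTGGC -> complement CAACCG -> reversed GCCAAC
Fragment 3: template[12:18] = AAAAAG -> complement TTTTTC -> reversed CTTTTT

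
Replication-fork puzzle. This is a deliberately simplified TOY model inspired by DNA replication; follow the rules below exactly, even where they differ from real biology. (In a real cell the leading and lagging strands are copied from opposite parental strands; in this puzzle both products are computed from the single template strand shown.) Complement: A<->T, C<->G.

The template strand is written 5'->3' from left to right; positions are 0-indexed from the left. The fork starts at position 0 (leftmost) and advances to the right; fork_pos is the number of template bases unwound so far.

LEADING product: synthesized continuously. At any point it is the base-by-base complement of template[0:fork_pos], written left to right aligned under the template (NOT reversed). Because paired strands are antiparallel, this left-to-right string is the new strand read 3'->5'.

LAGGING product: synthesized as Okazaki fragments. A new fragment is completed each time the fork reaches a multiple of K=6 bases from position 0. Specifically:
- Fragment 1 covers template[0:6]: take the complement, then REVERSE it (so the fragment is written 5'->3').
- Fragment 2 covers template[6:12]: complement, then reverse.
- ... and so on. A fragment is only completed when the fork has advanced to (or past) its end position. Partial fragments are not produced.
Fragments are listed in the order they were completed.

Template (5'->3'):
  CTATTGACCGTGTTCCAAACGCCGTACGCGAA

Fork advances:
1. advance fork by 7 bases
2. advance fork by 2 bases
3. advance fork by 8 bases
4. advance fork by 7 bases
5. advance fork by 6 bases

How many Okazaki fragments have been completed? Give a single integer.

Step 1: advance 7 -> fork_pos = 0 + 7 = 7. Reached multiple(s) of 6: 6 -> fragment 1 completed (1 total).
Step 2: advance 2 -> fork_pos = 7 + 2 = 9. Next multiple of 6 is 12 (not reached); still 1 fragment(s).
Step 3: advance 8 -> fork_pos = 9 + 8 = 17. Reached multiple(s) of 6: 12 -> fragment 2 completed (2 total).
Step 4: advance 7 -> fork_pos = 17 + 7 = 24. Reached multiple(s) of 6: 18, 24 -> fragments 3-4 completed (4 total).
Step 5: advance 6 -> fork_pos = 24 + 6 = 30. Reached multiple(s) of 6: 30 -> fragment 5 completed (5 total).
Check: final fork_pos = 30; the multiples of 6 that are <= 30 are 6..30 -> 30 // 6 = 5 completed fragment(s).

Answer: 5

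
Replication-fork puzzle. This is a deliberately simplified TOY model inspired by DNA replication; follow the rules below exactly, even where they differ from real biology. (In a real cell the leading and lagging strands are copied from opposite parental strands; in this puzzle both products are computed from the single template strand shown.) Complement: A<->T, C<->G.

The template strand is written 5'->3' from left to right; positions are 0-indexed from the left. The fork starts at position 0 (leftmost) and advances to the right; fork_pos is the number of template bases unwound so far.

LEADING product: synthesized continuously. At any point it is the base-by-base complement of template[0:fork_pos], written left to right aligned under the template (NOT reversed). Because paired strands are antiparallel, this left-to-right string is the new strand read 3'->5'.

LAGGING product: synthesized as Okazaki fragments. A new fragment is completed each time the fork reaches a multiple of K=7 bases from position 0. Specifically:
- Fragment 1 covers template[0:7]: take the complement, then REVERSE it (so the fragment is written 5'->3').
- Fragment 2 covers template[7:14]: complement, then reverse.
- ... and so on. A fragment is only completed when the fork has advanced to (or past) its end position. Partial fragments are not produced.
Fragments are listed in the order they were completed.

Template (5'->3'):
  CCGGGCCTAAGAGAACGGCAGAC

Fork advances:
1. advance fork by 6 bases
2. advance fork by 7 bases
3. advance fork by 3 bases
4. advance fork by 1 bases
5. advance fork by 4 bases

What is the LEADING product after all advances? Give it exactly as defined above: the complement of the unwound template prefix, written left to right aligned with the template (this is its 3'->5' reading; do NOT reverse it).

Step 1: advance 6 -> fork_pos = 0 + 6 = 6.
Step 2: advance 7 -> fork_pos = 6 + 7 = 13.
Step 3: advance 3 -> fork_pos = 13 + 3 = 16.
Step 4: advance 1 -> fork_pos = 16 + 1 = 17.
Step 5: advance 4 -> fork_pos = 17 + 4 = 21.
Unwound prefix: template[0:21] = CCGGGCCTAAGAGAACGGCAG
Complement it base by base (A<->T, C<->G), keeping left-to-right order:
  [0:5] CCGGG -> GGCCC
  [5:10] CCTAA -> GGATT
  [10:15] GAGAA -> CTCTT
  [15:20] CGGCA -> GCCGT
  [20:21] G -> C
Concatenate: GGCCCGGATTCTCTTGCCGTC (length 21; written aligned with the template, i.e. 3'->5').

Answer: GGCCCGGATTCTCTTGCCGTC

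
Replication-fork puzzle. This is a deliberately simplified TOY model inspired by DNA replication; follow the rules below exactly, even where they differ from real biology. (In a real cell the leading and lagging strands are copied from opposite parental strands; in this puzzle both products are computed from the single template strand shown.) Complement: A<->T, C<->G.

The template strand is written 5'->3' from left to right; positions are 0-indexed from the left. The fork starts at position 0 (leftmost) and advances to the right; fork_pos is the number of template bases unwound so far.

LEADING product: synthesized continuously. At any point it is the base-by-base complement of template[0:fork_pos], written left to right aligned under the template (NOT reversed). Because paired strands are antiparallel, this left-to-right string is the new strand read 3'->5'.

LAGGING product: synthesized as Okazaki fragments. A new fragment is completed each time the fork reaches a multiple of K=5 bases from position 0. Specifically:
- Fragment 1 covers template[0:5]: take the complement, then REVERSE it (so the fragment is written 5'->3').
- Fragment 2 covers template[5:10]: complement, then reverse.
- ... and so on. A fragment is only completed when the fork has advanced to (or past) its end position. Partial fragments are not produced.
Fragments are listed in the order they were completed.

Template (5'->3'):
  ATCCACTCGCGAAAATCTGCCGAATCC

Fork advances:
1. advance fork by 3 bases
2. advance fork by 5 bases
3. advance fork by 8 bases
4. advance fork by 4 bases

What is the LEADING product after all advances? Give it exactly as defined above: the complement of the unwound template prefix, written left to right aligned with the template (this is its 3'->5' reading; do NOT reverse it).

Answer: TAGGTGAGCGCTTTTAGACG

Derivation:
Step 1: advance 3 -> fork_pos = 0 + 3 = 3.
Step 2: advance 5 -> fork_pos = 3 + 5 = 8.
Step 3: advance 8 -> fork_pos = 8 + 8 = 16.
Step 4: advance 4 -> fork_pos = 16 + 4 = 20.
Unwound prefix: template[0:20] = ATCCACTCGCGAAAATCTGC
Complement it base by base (A<->T, C<->G), keeping left-to-right order:
  [0:5] ATCCA -> TAGGT
  [5:10] CTCGC -> GAGCG
  [10:15] GAAAA -> CTTTT
  [15:20] TCTGC -> AGACG
Concatenate: TAGGTGAGCGCTTTTAGACG (length 20; written aligned with the template, i.e. 3'->5').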